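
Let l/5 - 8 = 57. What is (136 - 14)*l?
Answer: 39650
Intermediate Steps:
l = 325 (l = 40 + 5*57 = 40 + 285 = 325)
(136 - 14)*l = (136 - 14)*325 = 122*325 = 39650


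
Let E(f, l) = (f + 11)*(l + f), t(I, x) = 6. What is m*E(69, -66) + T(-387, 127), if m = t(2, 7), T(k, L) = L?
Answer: 1567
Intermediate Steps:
m = 6
E(f, l) = (11 + f)*(f + l)
m*E(69, -66) + T(-387, 127) = 6*(69**2 + 11*69 + 11*(-66) + 69*(-66)) + 127 = 6*(4761 + 759 - 726 - 4554) + 127 = 6*240 + 127 = 1440 + 127 = 1567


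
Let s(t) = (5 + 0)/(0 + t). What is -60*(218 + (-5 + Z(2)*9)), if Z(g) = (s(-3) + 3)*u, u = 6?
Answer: -17100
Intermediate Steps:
s(t) = 5/t
Z(g) = 8 (Z(g) = (5/(-3) + 3)*6 = (5*(-1/3) + 3)*6 = (-5/3 + 3)*6 = (4/3)*6 = 8)
-60*(218 + (-5 + Z(2)*9)) = -60*(218 + (-5 + 8*9)) = -60*(218 + (-5 + 72)) = -60*(218 + 67) = -60*285 = -17100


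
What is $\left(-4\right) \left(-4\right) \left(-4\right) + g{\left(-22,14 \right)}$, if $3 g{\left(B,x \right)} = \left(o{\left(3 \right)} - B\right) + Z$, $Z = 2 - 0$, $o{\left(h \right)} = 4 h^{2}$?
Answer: $-44$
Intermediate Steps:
$Z = 2$ ($Z = 2 + 0 = 2$)
$g{\left(B,x \right)} = \frac{38}{3} - \frac{B}{3}$ ($g{\left(B,x \right)} = \frac{\left(4 \cdot 3^{2} - B\right) + 2}{3} = \frac{\left(4 \cdot 9 - B\right) + 2}{3} = \frac{\left(36 - B\right) + 2}{3} = \frac{38 - B}{3} = \frac{38}{3} - \frac{B}{3}$)
$\left(-4\right) \left(-4\right) \left(-4\right) + g{\left(-22,14 \right)} = \left(-4\right) \left(-4\right) \left(-4\right) + \left(\frac{38}{3} - - \frac{22}{3}\right) = 16 \left(-4\right) + \left(\frac{38}{3} + \frac{22}{3}\right) = -64 + 20 = -44$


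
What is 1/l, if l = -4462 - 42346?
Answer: -1/46808 ≈ -2.1364e-5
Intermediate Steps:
l = -46808
1/l = 1/(-46808) = -1/46808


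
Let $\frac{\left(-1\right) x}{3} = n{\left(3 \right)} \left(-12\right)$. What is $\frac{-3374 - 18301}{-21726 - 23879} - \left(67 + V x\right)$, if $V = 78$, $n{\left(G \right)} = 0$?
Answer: $- \frac{606772}{9121} \approx -66.525$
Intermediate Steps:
$x = 0$ ($x = - 3 \cdot 0 \left(-12\right) = \left(-3\right) 0 = 0$)
$\frac{-3374 - 18301}{-21726 - 23879} - \left(67 + V x\right) = \frac{-3374 - 18301}{-21726 - 23879} - \left(67 + 78 \cdot 0\right) = - \frac{21675}{-45605} - \left(67 + 0\right) = \left(-21675\right) \left(- \frac{1}{45605}\right) - 67 = \frac{4335}{9121} - 67 = - \frac{606772}{9121}$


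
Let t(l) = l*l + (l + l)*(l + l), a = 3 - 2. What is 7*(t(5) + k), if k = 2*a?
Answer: 889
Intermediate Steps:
a = 1
k = 2 (k = 2*1 = 2)
t(l) = 5*l² (t(l) = l² + (2*l)*(2*l) = l² + 4*l² = 5*l²)
7*(t(5) + k) = 7*(5*5² + 2) = 7*(5*25 + 2) = 7*(125 + 2) = 7*127 = 889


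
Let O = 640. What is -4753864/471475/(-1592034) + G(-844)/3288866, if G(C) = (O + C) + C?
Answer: -192749602879744/617159182999127475 ≈ -0.00031232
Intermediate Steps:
G(C) = 640 + 2*C (G(C) = (640 + C) + C = 640 + 2*C)
-4753864/471475/(-1592034) + G(-844)/3288866 = -4753864/471475/(-1592034) + (640 + 2*(-844))/3288866 = -4753864*1/471475*(-1/1592034) + (640 - 1688)*(1/3288866) = -4753864/471475*(-1/1592034) - 1048*1/3288866 = 2376932/375302115075 - 524/1644433 = -192749602879744/617159182999127475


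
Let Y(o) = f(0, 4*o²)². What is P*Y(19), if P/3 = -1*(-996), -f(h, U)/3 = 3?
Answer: 242028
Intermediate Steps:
f(h, U) = -9 (f(h, U) = -3*3 = -9)
Y(o) = 81 (Y(o) = (-9)² = 81)
P = 2988 (P = 3*(-1*(-996)) = 3*996 = 2988)
P*Y(19) = 2988*81 = 242028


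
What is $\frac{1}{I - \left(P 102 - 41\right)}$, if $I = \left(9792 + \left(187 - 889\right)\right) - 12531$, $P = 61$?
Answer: $- \frac{1}{9622} \approx -0.00010393$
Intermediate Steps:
$I = -3441$ ($I = \left(9792 - 702\right) - 12531 = 9090 - 12531 = -3441$)
$\frac{1}{I - \left(P 102 - 41\right)} = \frac{1}{-3441 - \left(61 \cdot 102 - 41\right)} = \frac{1}{-3441 - \left(6222 - 41\right)} = \frac{1}{-3441 - 6181} = \frac{1}{-9622} = - \frac{1}{9622}$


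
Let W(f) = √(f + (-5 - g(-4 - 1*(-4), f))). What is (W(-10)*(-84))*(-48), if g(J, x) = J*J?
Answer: 4032*I*√15 ≈ 15616.0*I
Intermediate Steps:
g(J, x) = J²
W(f) = √(-5 + f) (W(f) = √(f + (-5 - (-4 - 1*(-4))²)) = √(f + (-5 - (-4 + 4)²)) = √(f + (-5 - 1*0²)) = √(f + (-5 - 1*0)) = √(f + (-5 + 0)) = √(f - 5) = √(-5 + f))
(W(-10)*(-84))*(-48) = (√(-5 - 10)*(-84))*(-48) = (√(-15)*(-84))*(-48) = ((I*√15)*(-84))*(-48) = -84*I*√15*(-48) = 4032*I*√15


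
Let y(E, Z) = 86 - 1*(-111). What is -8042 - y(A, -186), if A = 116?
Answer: -8239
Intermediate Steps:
y(E, Z) = 197 (y(E, Z) = 86 + 111 = 197)
-8042 - y(A, -186) = -8042 - 1*197 = -8042 - 197 = -8239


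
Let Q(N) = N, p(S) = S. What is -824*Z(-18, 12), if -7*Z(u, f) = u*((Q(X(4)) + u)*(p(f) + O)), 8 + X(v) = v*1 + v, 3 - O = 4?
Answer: 2936736/7 ≈ 4.1953e+5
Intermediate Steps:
O = -1 (O = 3 - 1*4 = 3 - 4 = -1)
X(v) = -8 + 2*v (X(v) = -8 + (v*1 + v) = -8 + (v + v) = -8 + 2*v)
Z(u, f) = -u²*(-1 + f)/7 (Z(u, f) = -u*((-8 + 2*4) + u)*(f - 1)/7 = -u*((-8 + 8) + u)*(-1 + f)/7 = -u*(0 + u)*(-1 + f)/7 = -u*u*(-1 + f)/7 = -u²*(-1 + f)/7)
-824*Z(-18, 12) = -824*(-18)²*(1 - 1*12)/7 = -824*324*(1 - 12)/7 = -824*324*(-11)/7 = -824*(-3564/7) = 2936736/7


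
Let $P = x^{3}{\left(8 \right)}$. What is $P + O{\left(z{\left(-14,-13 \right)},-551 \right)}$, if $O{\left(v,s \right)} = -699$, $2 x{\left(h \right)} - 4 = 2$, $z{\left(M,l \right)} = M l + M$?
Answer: $-672$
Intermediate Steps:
$z{\left(M,l \right)} = M + M l$
$x{\left(h \right)} = 3$ ($x{\left(h \right)} = 2 + \frac{1}{2} \cdot 2 = 2 + 1 = 3$)
$P = 27$ ($P = 3^{3} = 27$)
$P + O{\left(z{\left(-14,-13 \right)},-551 \right)} = 27 - 699 = -672$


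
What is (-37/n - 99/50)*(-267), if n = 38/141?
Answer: 17662851/475 ≈ 37185.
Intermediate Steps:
n = 38/141 (n = 38*(1/141) = 38/141 ≈ 0.26950)
(-37/n - 99/50)*(-267) = (-37/38/141 - 99/50)*(-267) = (-37*141/38 - 99*1/50)*(-267) = (-5217/38 - 99/50)*(-267) = -66153/475*(-267) = 17662851/475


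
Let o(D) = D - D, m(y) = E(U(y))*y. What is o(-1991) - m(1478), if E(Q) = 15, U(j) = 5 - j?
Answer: -22170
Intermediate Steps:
m(y) = 15*y
o(D) = 0
o(-1991) - m(1478) = 0 - 15*1478 = 0 - 1*22170 = 0 - 22170 = -22170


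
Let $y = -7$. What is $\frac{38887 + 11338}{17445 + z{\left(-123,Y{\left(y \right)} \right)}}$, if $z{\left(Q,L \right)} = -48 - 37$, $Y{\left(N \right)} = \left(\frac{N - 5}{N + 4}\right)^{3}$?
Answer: $\frac{1435}{496} \approx 2.8931$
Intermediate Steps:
$Y{\left(N \right)} = \frac{\left(-5 + N\right)^{3}}{\left(4 + N\right)^{3}}$ ($Y{\left(N \right)} = \left(\frac{-5 + N}{4 + N}\right)^{3} = \frac{\left(-5 + N\right)^{3}}{\left(4 + N\right)^{3}}$)
$z{\left(Q,L \right)} = -85$
$\frac{38887 + 11338}{17445 + z{\left(-123,Y{\left(y \right)} \right)}} = \frac{38887 + 11338}{17445 - 85} = \frac{50225}{17360} = 50225 \cdot \frac{1}{17360} = \frac{1435}{496}$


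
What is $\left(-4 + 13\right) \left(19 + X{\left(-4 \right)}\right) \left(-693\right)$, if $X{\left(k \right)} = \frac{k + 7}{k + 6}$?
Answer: $- \frac{255717}{2} \approx -1.2786 \cdot 10^{5}$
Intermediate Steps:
$X{\left(k \right)} = \frac{7 + k}{6 + k}$
$\left(-4 + 13\right) \left(19 + X{\left(-4 \right)}\right) \left(-693\right) = \left(-4 + 13\right) \left(19 + \frac{7 - 4}{6 - 4}\right) \left(-693\right) = 9 \left(19 + \frac{1}{2} \cdot 3\right) \left(-693\right) = 9 \left(19 + \frac{3}{2}\right) \left(-693\right) = 9 \cdot \frac{41}{2} \left(-693\right) = \frac{369}{2} \left(-693\right) = - \frac{255717}{2}$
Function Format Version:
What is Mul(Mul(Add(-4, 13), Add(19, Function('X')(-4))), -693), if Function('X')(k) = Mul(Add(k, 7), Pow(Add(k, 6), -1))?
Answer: Rational(-255717, 2) ≈ -1.2786e+5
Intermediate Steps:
Function('X')(k) = Mul(Pow(Add(6, k), -1), Add(7, k)) (Function('X')(k) = Mul(Add(7, k), Pow(Add(6, k), -1)) = Mul(Pow(Add(6, k), -1), Add(7, k)))
Mul(Mul(Add(-4, 13), Add(19, Function('X')(-4))), -693) = Mul(Mul(Add(-4, 13), Add(19, Mul(Pow(Add(6, -4), -1), Add(7, -4)))), -693) = Mul(Mul(9, Add(19, Mul(Pow(2, -1), 3))), -693) = Mul(Mul(9, Add(19, Mul(Rational(1, 2), 3))), -693) = Mul(Mul(9, Add(19, Rational(3, 2))), -693) = Mul(Mul(9, Rational(41, 2)), -693) = Mul(Rational(369, 2), -693) = Rational(-255717, 2)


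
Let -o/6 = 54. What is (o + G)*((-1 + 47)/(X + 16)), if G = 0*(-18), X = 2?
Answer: -828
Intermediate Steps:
G = 0
o = -324 (o = -6*54 = -324)
(o + G)*((-1 + 47)/(X + 16)) = (-324 + 0)*((-1 + 47)/(2 + 16)) = -14904/18 = -324*23/9 = -828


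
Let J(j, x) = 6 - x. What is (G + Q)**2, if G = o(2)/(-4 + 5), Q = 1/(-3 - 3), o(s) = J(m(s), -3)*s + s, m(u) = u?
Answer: 14161/36 ≈ 393.36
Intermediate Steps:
o(s) = 10*s (o(s) = (6 - 1*(-3))*s + s = (6 + 3)*s + s = 9*s + s = 10*s)
Q = -1/6 (Q = 1/(-6) = -1/6 ≈ -0.16667)
G = 20 (G = (10*2)/(-4 + 5) = 20/1 = 20*1 = 20)
(G + Q)**2 = (20 - 1/6)**2 = (119/6)**2 = 14161/36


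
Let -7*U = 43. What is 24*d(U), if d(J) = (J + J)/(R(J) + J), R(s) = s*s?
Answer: -28/3 ≈ -9.3333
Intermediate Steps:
U = -43/7 (U = -⅐*43 = -43/7 ≈ -6.1429)
R(s) = s²
d(J) = 2*J/(J + J²) (d(J) = (J + J)/(J² + J) = (2*J)/(J + J²) = 2*J/(J + J²))
24*d(U) = 24*(2/(1 - 43/7)) = 24*(2/(-36/7)) = 24*(2*(-7/36)) = 24*(-7/18) = -28/3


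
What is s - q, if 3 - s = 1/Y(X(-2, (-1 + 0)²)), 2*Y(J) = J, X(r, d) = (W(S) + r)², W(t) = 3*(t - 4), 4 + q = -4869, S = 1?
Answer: 589994/121 ≈ 4876.0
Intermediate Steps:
q = -4873 (q = -4 - 4869 = -4873)
W(t) = -12 + 3*t (W(t) = 3*(-4 + t) = -12 + 3*t)
X(r, d) = (-9 + r)² (X(r, d) = ((-12 + 3*1) + r)² = ((-12 + 3) + r)² = (-9 + r)²)
Y(J) = J/2
s = 361/121 (s = 3 - 1/((-9 - 2)²/2) = 3 - 1/((½)*(-11)²) = 3 - 1/((½)*121) = 3 - 1/121/2 = 3 - 1*2/121 = 3 - 2/121 = 361/121 ≈ 2.9835)
s - q = 361/121 - 1*(-4873) = 361/121 + 4873 = 589994/121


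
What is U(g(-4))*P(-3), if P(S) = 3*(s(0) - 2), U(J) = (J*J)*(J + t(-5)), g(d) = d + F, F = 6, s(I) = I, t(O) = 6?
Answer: -192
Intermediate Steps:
g(d) = 6 + d (g(d) = d + 6 = 6 + d)
U(J) = J²*(6 + J) (U(J) = (J*J)*(J + 6) = J²*(6 + J))
P(S) = -6 (P(S) = 3*(0 - 2) = 3*(-2) = -6)
U(g(-4))*P(-3) = ((6 - 4)²*(6 + (6 - 4)))*(-6) = (2²*(6 + 2))*(-6) = (4*8)*(-6) = 32*(-6) = -192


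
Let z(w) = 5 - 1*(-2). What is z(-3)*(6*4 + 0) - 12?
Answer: 156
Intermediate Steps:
z(w) = 7 (z(w) = 5 + 2 = 7)
z(-3)*(6*4 + 0) - 12 = 7*(6*4 + 0) - 12 = 7*(24 + 0) - 12 = 7*24 - 12 = 168 - 12 = 156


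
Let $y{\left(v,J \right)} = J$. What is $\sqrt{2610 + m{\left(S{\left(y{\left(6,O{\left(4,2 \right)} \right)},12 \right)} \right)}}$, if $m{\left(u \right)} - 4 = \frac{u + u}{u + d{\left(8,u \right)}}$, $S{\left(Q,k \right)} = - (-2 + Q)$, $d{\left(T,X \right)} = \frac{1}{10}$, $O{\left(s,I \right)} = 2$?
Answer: $\sqrt{2614} \approx 51.127$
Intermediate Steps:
$d{\left(T,X \right)} = \frac{1}{10}$
$S{\left(Q,k \right)} = 2 - Q$
$m{\left(u \right)} = 4 + \frac{2 u}{\frac{1}{10} + u}$ ($m{\left(u \right)} = 4 + \frac{u + u}{u + \frac{1}{10}} = 4 + \frac{2 u}{\frac{1}{10} + u}$)
$\sqrt{2610 + m{\left(S{\left(y{\left(6,O{\left(4,2 \right)} \right)},12 \right)} \right)}} = \sqrt{2610 + \frac{4 \left(1 + 15 \left(2 - 2\right)\right)}{1 + 10 \left(2 - 2\right)}} = \sqrt{2610 + \frac{4 \left(1 + 15 \cdot 0\right)}{1 + 10 \cdot 0}} = \sqrt{2610 + \frac{4 \left(1 + 0\right)}{1 + 0}} = \sqrt{2610 + 4 \cdot 1^{-1} \cdot 1} = \sqrt{2610 + 4 \cdot 1 \cdot 1} = \sqrt{2610 + 4} = \sqrt{2614}$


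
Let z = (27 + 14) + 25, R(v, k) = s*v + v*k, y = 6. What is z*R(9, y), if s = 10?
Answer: 9504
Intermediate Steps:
R(v, k) = 10*v + k*v (R(v, k) = 10*v + v*k = 10*v + k*v)
z = 66 (z = 41 + 25 = 66)
z*R(9, y) = 66*(9*(10 + 6)) = 66*(9*16) = 66*144 = 9504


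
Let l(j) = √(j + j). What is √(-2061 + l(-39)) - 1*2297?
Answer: -2297 + √(-2061 + I*√78) ≈ -2296.9 + 45.398*I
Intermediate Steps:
l(j) = √2*√j (l(j) = √(2*j) = √2*√j)
√(-2061 + l(-39)) - 1*2297 = √(-2061 + √2*√(-39)) - 1*2297 = √(-2061 + √2*(I*√39)) - 2297 = √(-2061 + I*√78) - 2297 = -2297 + √(-2061 + I*√78)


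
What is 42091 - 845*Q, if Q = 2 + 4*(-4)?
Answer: 53921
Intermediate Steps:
Q = -14 (Q = 2 - 16 = -14)
42091 - 845*Q = 42091 - 845*(-14) = 42091 + 11830 = 53921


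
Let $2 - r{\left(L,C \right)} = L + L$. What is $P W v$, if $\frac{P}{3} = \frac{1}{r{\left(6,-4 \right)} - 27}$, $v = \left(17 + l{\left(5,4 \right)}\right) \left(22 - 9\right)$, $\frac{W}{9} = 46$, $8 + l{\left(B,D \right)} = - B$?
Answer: $- \frac{64584}{37} \approx -1745.5$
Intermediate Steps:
$r{\left(L,C \right)} = 2 - 2 L$ ($r{\left(L,C \right)} = 2 - \left(L + L\right) = 2 - 2 L$)
$l{\left(B,D \right)} = -8 - B$
$W = 414$ ($W = 9 \cdot 46 = 414$)
$v = 52$ ($v = \left(17 - 13\right) \left(22 - 9\right) = \left(17 - 13\right) 13 = 4 \cdot 13 = 52$)
$P = - \frac{3}{37}$ ($P = \frac{3}{\left(2 - 12\right) - 27} = \frac{3}{-10 - 27} = \frac{3}{-37} = 3 \left(- \frac{1}{37}\right) = - \frac{3}{37} \approx -0.081081$)
$P W v = \left(- \frac{3}{37}\right) 414 \cdot 52 = \left(- \frac{1242}{37}\right) 52 = - \frac{64584}{37}$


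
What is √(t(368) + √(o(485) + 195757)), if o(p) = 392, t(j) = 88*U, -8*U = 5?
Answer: √(-55 + √196149) ≈ 19.695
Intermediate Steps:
U = -5/8 (U = -⅛*5 = -5/8 ≈ -0.62500)
t(j) = -55 (t(j) = 88*(-5/8) = -55)
√(t(368) + √(o(485) + 195757)) = √(-55 + √(392 + 195757)) = √(-55 + √196149)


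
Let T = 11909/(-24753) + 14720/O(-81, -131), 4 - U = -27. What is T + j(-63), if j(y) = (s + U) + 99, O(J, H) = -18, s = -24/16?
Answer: -102441611/148518 ≈ -689.76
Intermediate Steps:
s = -3/2 (s = -24*1/16 = -3/2 ≈ -1.5000)
U = 31 (U = 4 - 1*(-27) = 4 + 27 = 31)
T = -60763087/74259 (T = 11909/(-24753) + 14720/(-18) = 11909*(-1/24753) + 14720*(-1/18) = -11909/24753 - 7360/9 = -60763087/74259 ≈ -818.26)
j(y) = 257/2 (j(y) = (-3/2 + 31) + 99 = 59/2 + 99 = 257/2)
T + j(-63) = -60763087/74259 + 257/2 = -102441611/148518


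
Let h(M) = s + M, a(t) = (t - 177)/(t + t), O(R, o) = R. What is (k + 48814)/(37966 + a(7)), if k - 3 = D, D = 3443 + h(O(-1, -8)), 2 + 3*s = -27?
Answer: 1097236/797031 ≈ 1.3767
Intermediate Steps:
a(t) = (-177 + t)/(2*t) (a(t) = (-177 + t)/((2*t)) = (-177 + t)*(1/(2*t)) = (-177 + t)/(2*t))
s = -29/3 (s = -⅔ + (⅓)*(-27) = -⅔ - 9 = -29/3 ≈ -9.6667)
h(M) = -29/3 + M
D = 10297/3 (D = 3443 + (-29/3 - 1) = 3443 - 32/3 = 10297/3 ≈ 3432.3)
k = 10306/3 (k = 3 + 10297/3 = 10306/3 ≈ 3435.3)
(k + 48814)/(37966 + a(7)) = (10306/3 + 48814)/(37966 + (½)*(-177 + 7)/7) = 156748/(3*(37966 + (½)*(⅐)*(-170))) = 156748/(3*(37966 - 85/7)) = 156748/(3*(265677/7)) = (156748/3)*(7/265677) = 1097236/797031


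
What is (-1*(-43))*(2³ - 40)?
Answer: -1376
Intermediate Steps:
(-1*(-43))*(2³ - 40) = 43*(8 - 40) = 43*(-32) = -1376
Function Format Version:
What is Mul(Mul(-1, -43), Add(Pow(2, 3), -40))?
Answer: -1376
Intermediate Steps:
Mul(Mul(-1, -43), Add(Pow(2, 3), -40)) = Mul(43, Add(8, -40)) = Mul(43, -32) = -1376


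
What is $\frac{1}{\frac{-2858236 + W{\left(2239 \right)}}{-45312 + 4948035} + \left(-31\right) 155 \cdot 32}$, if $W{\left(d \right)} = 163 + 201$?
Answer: $- \frac{1634241}{251281848784} \approx -6.5036 \cdot 10^{-6}$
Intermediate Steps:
$W{\left(d \right)} = 364$
$\frac{1}{\frac{-2858236 + W{\left(2239 \right)}}{-45312 + 4948035} + \left(-31\right) 155 \cdot 32} = \frac{1}{\frac{-2858236 + 364}{-45312 + 4948035} + \left(-31\right) 155 \cdot 32} = \frac{1}{- \frac{2857872}{4902723} - 153760} = \frac{1}{\left(-2857872\right) \frac{1}{4902723} - 153760} = \frac{1}{- \frac{952624}{1634241} - 153760} = \frac{1}{- \frac{251281848784}{1634241}} = - \frac{1634241}{251281848784}$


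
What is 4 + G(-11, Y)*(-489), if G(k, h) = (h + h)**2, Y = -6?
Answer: -70412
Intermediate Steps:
G(k, h) = 4*h**2 (G(k, h) = (2*h)**2 = 4*h**2)
4 + G(-11, Y)*(-489) = 4 + (4*(-6)**2)*(-489) = 4 + (4*36)*(-489) = 4 + 144*(-489) = 4 - 70416 = -70412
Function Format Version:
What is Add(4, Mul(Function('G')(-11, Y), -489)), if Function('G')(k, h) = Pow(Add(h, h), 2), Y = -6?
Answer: -70412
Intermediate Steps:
Function('G')(k, h) = Mul(4, Pow(h, 2)) (Function('G')(k, h) = Pow(Mul(2, h), 2) = Mul(4, Pow(h, 2)))
Add(4, Mul(Function('G')(-11, Y), -489)) = Add(4, Mul(Mul(4, Pow(-6, 2)), -489)) = Add(4, Mul(Mul(4, 36), -489)) = Add(4, Mul(144, -489)) = Add(4, -70416) = -70412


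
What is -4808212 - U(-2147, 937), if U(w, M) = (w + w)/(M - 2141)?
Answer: -2894545771/602 ≈ -4.8082e+6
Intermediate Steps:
U(w, M) = 2*w/(-2141 + M) (U(w, M) = (2*w)/(-2141 + M) = 2*w/(-2141 + M))
-4808212 - U(-2147, 937) = -4808212 - 2*(-2147)/(-2141 + 937) = -4808212 - 2*(-2147)/(-1204) = -4808212 - 2*(-2147)*(-1)/1204 = -4808212 - 1*2147/602 = -4808212 - 2147/602 = -2894545771/602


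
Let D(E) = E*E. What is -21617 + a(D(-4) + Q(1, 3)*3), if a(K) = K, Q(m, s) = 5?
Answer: -21586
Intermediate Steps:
D(E) = E²
-21617 + a(D(-4) + Q(1, 3)*3) = -21617 + ((-4)² + 5*3) = -21617 + (16 + 15) = -21617 + 31 = -21586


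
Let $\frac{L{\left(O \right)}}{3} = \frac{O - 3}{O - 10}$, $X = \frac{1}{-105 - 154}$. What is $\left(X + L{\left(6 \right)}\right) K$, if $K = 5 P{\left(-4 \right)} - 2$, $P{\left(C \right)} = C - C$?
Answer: $\frac{2335}{518} \approx 4.5077$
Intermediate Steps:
$P{\left(C \right)} = 0$
$X = - \frac{1}{259}$ ($X = \frac{1}{-259} = - \frac{1}{259} \approx -0.003861$)
$K = -2$ ($K = 5 \cdot 0 - 2 = 0 - 2 = -2$)
$L{\left(O \right)} = \frac{3 \left(-3 + O\right)}{-10 + O}$ ($L{\left(O \right)} = 3 \frac{O - 3}{O - 10} = 3 \frac{-3 + O}{-10 + O} = \frac{3 \left(-3 + O\right)}{-10 + O}$)
$\left(X + L{\left(6 \right)}\right) K = \left(- \frac{1}{259} + \frac{3 \left(-3 + 6\right)}{-10 + 6}\right) \left(-2\right) = \left(- \frac{1}{259} + 3 \frac{1}{-4} \cdot 3\right) \left(-2\right) = \left(- \frac{1}{259} + 3 \left(- \frac{1}{4}\right) 3\right) \left(-2\right) = \left(- \frac{1}{259} - \frac{9}{4}\right) \left(-2\right) = \left(- \frac{2335}{1036}\right) \left(-2\right) = \frac{2335}{518}$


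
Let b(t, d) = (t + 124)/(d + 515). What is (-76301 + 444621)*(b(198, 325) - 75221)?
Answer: -83115772592/3 ≈ -2.7705e+10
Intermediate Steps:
b(t, d) = (124 + t)/(515 + d)
(-76301 + 444621)*(b(198, 325) - 75221) = (-76301 + 444621)*((124 + 198)/(515 + 325) - 75221) = 368320*(322/840 - 75221) = 368320*((1/840)*322 - 75221) = 368320*(23/60 - 75221) = 368320*(-4513237/60) = -83115772592/3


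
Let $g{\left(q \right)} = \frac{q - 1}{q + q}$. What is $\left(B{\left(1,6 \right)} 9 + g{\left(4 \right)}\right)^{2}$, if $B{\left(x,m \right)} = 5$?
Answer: $\frac{131769}{64} \approx 2058.9$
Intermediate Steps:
$g{\left(q \right)} = \frac{-1 + q}{2 q}$
$\left(B{\left(1,6 \right)} 9 + g{\left(4 \right)}\right)^{2} = \left(5 \cdot 9 + \frac{-1 + 4}{2 \cdot 4}\right)^{2} = \left(45 + \frac{1}{2} \cdot \frac{1}{4} \cdot 3\right)^{2} = \left(45 + \frac{3}{8}\right)^{2} = \left(\frac{363}{8}\right)^{2} = \frac{131769}{64}$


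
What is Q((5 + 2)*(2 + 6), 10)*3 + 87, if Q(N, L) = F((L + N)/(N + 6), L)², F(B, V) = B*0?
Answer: 87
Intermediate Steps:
F(B, V) = 0
Q(N, L) = 0 (Q(N, L) = 0² = 0)
Q((5 + 2)*(2 + 6), 10)*3 + 87 = 0*3 + 87 = 0 + 87 = 87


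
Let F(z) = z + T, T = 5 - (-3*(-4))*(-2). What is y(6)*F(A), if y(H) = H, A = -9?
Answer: 120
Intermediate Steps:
T = 29 (T = 5 - 12*(-2) = 5 - 1*(-24) = 5 + 24 = 29)
F(z) = 29 + z (F(z) = z + 29 = 29 + z)
y(6)*F(A) = 6*(29 - 9) = 6*20 = 120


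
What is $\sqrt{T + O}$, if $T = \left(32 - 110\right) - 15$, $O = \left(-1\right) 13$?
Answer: $i \sqrt{106} \approx 10.296 i$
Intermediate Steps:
$O = -13$
$T = -93$ ($T = \left(32 - 110\right) - 15 = -78 - 15 = -93$)
$\sqrt{T + O} = \sqrt{-93 - 13} = \sqrt{-106} = i \sqrt{106}$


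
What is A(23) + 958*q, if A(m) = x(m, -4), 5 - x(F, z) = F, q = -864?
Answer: -827730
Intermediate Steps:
x(F, z) = 5 - F
A(m) = 5 - m
A(23) + 958*q = (5 - 1*23) + 958*(-864) = (5 - 23) - 827712 = -18 - 827712 = -827730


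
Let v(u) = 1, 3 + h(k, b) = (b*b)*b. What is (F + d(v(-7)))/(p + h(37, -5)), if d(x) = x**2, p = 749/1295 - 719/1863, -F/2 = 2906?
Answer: 2002790205/44049514 ≈ 45.467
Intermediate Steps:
h(k, b) = -3 + b**3 (h(k, b) = -3 + (b*b)*b = -3 + b**2*b = -3 + b**3)
F = -5812 (F = -2*2906 = -5812)
p = 66326/344655 (p = 749*(1/1295) - 719*1/1863 = 107/185 - 719/1863 = 66326/344655 ≈ 0.19244)
(F + d(v(-7)))/(p + h(37, -5)) = (-5812 + 1**2)/(66326/344655 + (-3 + (-5)**3)) = (-5812 + 1)/(66326/344655 + (-3 - 125)) = -5811/(66326/344655 - 128) = -5811/(-44049514/344655) = -5811*(-344655/44049514) = 2002790205/44049514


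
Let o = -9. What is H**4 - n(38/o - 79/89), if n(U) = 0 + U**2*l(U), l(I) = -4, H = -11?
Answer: 9460690837/641601 ≈ 14745.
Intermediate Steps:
n(U) = -4*U**2 (n(U) = 0 + U**2*(-4) = 0 - 4*U**2 = -4*U**2)
H**4 - n(38/o - 79/89) = (-11)**4 - (-4)*(38/(-9) - 79/89)**2 = 14641 - (-4)*(38*(-1/9) - 79*1/89)**2 = 14641 - (-4)*(-38/9 - 79/89)**2 = 14641 - (-4)*(-4093/801)**2 = 14641 - (-4)*16752649/641601 = 14641 - 1*(-67010596/641601) = 14641 + 67010596/641601 = 9460690837/641601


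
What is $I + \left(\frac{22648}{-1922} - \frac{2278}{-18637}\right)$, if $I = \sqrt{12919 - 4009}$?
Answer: $- \frac{208856230}{17910157} + 9 \sqrt{110} \approx 82.731$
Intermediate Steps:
$I = 9 \sqrt{110}$ ($I = \sqrt{8910} = 9 \sqrt{110} \approx 94.393$)
$I + \left(\frac{22648}{-1922} - \frac{2278}{-18637}\right) = 9 \sqrt{110} + \left(\frac{22648}{-1922} - \frac{2278}{-18637}\right) = 9 \sqrt{110} + \left(22648 \left(- \frac{1}{1922}\right) - - \frac{2278}{18637}\right) = 9 \sqrt{110} + \left(- \frac{11324}{961} + \frac{2278}{18637}\right) = 9 \sqrt{110} - \frac{208856230}{17910157} = - \frac{208856230}{17910157} + 9 \sqrt{110}$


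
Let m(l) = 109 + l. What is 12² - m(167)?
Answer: -132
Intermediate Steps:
12² - m(167) = 12² - (109 + 167) = 144 - 1*276 = 144 - 276 = -132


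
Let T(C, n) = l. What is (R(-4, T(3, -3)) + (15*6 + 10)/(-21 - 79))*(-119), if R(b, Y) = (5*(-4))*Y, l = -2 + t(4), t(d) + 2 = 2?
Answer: -4641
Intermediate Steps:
t(d) = 0 (t(d) = -2 + 2 = 0)
l = -2 (l = -2 + 0 = -2)
T(C, n) = -2
R(b, Y) = -20*Y
(R(-4, T(3, -3)) + (15*6 + 10)/(-21 - 79))*(-119) = (-20*(-2) + (15*6 + 10)/(-21 - 79))*(-119) = (40 + (90 + 10)/(-100))*(-119) = (40 + 100*(-1/100))*(-119) = (40 - 1)*(-119) = 39*(-119) = -4641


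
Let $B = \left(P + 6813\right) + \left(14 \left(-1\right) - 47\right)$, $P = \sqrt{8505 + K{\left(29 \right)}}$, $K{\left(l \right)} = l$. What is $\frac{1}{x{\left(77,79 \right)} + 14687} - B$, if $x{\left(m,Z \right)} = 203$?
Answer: $- \frac{100537279}{14890} - \sqrt{8534} \approx -6844.4$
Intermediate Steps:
$P = \sqrt{8534}$ ($P = \sqrt{8505 + 29} = \sqrt{8534} \approx 92.38$)
$B = 6752 + \sqrt{8534}$ ($B = \left(\sqrt{8534} + 6813\right) + \left(14 \left(-1\right) - 47\right) = \left(6813 + \sqrt{8534}\right) - 61 = 6752 + \sqrt{8534} \approx 6844.4$)
$\frac{1}{x{\left(77,79 \right)} + 14687} - B = \frac{1}{203 + 14687} - \left(6752 + \sqrt{8534}\right) = \frac{1}{14890} - \left(6752 + \sqrt{8534}\right) = - \frac{100537279}{14890} - \sqrt{8534}$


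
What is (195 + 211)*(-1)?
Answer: -406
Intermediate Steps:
(195 + 211)*(-1) = 406*(-1) = -406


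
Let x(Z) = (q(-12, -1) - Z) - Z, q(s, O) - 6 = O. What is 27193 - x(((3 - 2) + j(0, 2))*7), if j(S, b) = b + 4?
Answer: 27286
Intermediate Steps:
q(s, O) = 6 + O
j(S, b) = 4 + b
x(Z) = 5 - 2*Z (x(Z) = ((6 - 1) - Z) - Z = (5 - Z) - Z = 5 - 2*Z)
27193 - x(((3 - 2) + j(0, 2))*7) = 27193 - (5 - 2*((3 - 2) + (4 + 2))*7) = 27193 - (5 - 2*(1 + 6)*7) = 27193 - (5 - 14*7) = 27193 - (5 - 2*49) = 27193 - (5 - 98) = 27193 - 1*(-93) = 27193 + 93 = 27286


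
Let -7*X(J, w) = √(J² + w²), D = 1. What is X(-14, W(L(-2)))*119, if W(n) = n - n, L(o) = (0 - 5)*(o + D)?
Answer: -238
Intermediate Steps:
L(o) = -5 - 5*o (L(o) = (0 - 5)*(o + 1) = -5*(1 + o) = -5 - 5*o)
W(n) = 0
X(J, w) = -√(J² + w²)/7
X(-14, W(L(-2)))*119 = -√((-14)² + 0²)/7*119 = -√(196 + 0)/7*119 = -√196/7*119 = -⅐*14*119 = -2*119 = -238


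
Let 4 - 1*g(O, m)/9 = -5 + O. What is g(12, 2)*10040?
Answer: -271080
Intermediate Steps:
g(O, m) = 81 - 9*O (g(O, m) = 36 - 9*(-5 + O) = 36 + (45 - 9*O) = 81 - 9*O)
g(12, 2)*10040 = (81 - 9*12)*10040 = (81 - 108)*10040 = -27*10040 = -271080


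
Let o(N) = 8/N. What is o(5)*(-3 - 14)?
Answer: -136/5 ≈ -27.200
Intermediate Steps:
o(5)*(-3 - 14) = (8/5)*(-3 - 14) = (8*(⅕))*(-17) = (8/5)*(-17) = -136/5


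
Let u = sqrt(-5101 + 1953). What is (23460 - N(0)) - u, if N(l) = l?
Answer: 23460 - 2*I*sqrt(787) ≈ 23460.0 - 56.107*I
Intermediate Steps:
u = 2*I*sqrt(787) (u = sqrt(-3148) = 2*I*sqrt(787) ≈ 56.107*I)
(23460 - N(0)) - u = (23460 - 1*0) - 2*I*sqrt(787) = (23460 + 0) - 2*I*sqrt(787) = 23460 - 2*I*sqrt(787)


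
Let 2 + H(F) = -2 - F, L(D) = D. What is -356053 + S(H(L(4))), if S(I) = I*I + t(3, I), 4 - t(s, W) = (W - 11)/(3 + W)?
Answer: -1779944/5 ≈ -3.5599e+5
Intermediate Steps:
H(F) = -4 - F (H(F) = -2 + (-2 - F) = -4 - F)
t(s, W) = 4 - (-11 + W)/(3 + W) (t(s, W) = 4 - (W - 11)/(3 + W) = 4 - (-11 + W)/(3 + W))
S(I) = I**2 + (23 + 3*I)/(3 + I) (S(I) = I*I + (23 + 3*I)/(3 + I) = I**2 + (23 + 3*I)/(3 + I))
-356053 + S(H(L(4))) = -356053 + (23 + 3*(-4 - 1*4) + (-4 - 1*4)**2*(3 + (-4 - 1*4)))/(3 + (-4 - 1*4)) = -356053 + (23 + 3*(-4 - 4) + (-4 - 4)**2*(3 + (-4 - 4)))/(3 + (-4 - 4)) = -356053 + (23 + 3*(-8) + (-8)**2*(3 - 8))/(3 - 8) = -356053 + (23 - 24 + 64*(-5))/(-5) = -356053 - (23 - 24 - 320)/5 = -356053 - 1/5*(-321) = -356053 + 321/5 = -1779944/5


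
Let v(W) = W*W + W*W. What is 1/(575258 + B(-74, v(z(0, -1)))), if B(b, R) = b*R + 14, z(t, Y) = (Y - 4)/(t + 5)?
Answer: 1/575124 ≈ 1.7388e-6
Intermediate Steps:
z(t, Y) = (-4 + Y)/(5 + t)
v(W) = 2*W² (v(W) = W² + W² = 2*W²)
B(b, R) = 14 + R*b (B(b, R) = R*b + 14 = 14 + R*b)
1/(575258 + B(-74, v(z(0, -1)))) = 1/(575258 + (14 + (2*((-4 - 1)/(5 + 0))²)*(-74))) = 1/(575258 + (14 + (2*(-5/5)²)*(-74))) = 1/(575258 + (14 + (2*((⅕)*(-5))²)*(-74))) = 1/(575258 + (14 + (2*(-1)²)*(-74))) = 1/(575258 + (14 + (2*1)*(-74))) = 1/(575258 + (14 + 2*(-74))) = 1/(575258 + (14 - 148)) = 1/(575258 - 134) = 1/575124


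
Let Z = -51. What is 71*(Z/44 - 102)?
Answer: -322269/44 ≈ -7324.3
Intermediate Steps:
71*(Z/44 - 102) = 71*(-51/44 - 102) = 71*(-4539/44) = -322269/44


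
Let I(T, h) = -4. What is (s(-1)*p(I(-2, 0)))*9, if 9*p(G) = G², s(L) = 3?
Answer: 48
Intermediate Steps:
p(G) = G²/9
(s(-1)*p(I(-2, 0)))*9 = (3*((⅑)*(-4)²))*9 = (3*((⅑)*16))*9 = (3*(16/9))*9 = (16/3)*9 = 48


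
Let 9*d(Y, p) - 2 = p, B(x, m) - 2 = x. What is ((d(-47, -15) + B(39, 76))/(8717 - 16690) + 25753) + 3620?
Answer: 2107718005/71757 ≈ 29373.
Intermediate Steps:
B(x, m) = 2 + x
d(Y, p) = 2/9 + p/9
((d(-47, -15) + B(39, 76))/(8717 - 16690) + 25753) + 3620 = (((2/9 + (⅑)*(-15)) + (2 + 39))/(8717 - 16690) + 25753) + 3620 = (((2/9 - 5/3) + 41)/(-7973) + 25753) + 3620 = ((-13/9 + 41)*(-1/7973) + 25753) + 3620 = ((356/9)*(-1/7973) + 25753) + 3620 = (-356/71757 + 25753) + 3620 = 1847957665/71757 + 3620 = 2107718005/71757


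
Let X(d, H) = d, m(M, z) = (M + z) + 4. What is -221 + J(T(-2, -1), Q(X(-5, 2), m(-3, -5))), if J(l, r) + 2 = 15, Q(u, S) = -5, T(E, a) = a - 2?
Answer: -208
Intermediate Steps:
m(M, z) = 4 + M + z
T(E, a) = -2 + a
J(l, r) = 13 (J(l, r) = -2 + 15 = 13)
-221 + J(T(-2, -1), Q(X(-5, 2), m(-3, -5))) = -221 + 13 = -208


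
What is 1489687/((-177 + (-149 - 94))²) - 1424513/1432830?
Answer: 8967543481/1203577200 ≈ 7.4507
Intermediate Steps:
1489687/((-177 + (-149 - 94))²) - 1424513/1432830 = 1489687/((-177 - 243)²) - 1424513*1/1432830 = 1489687/((-420)²) - 1424513/1432830 = 1489687/176400 - 1424513/1432830 = 8967543481/1203577200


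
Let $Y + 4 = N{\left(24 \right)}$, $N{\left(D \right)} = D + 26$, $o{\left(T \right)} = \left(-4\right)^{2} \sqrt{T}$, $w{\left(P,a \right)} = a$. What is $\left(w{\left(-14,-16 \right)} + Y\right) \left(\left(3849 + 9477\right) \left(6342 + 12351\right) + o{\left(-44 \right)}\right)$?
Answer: $7473087540 + 960 i \sqrt{11} \approx 7.4731 \cdot 10^{9} + 3184.0 i$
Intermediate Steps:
$o{\left(T \right)} = 16 \sqrt{T}$
$N{\left(D \right)} = 26 + D$
$Y = 46$ ($Y = -4 + \left(26 + 24\right) = -4 + 50 = 46$)
$\left(w{\left(-14,-16 \right)} + Y\right) \left(\left(3849 + 9477\right) \left(6342 + 12351\right) + o{\left(-44 \right)}\right) = \left(-16 + 46\right) \left(\left(3849 + 9477\right) \left(6342 + 12351\right) + 16 \sqrt{-44}\right) = 30 \left(13326 \cdot 18693 + 16 \cdot 2 i \sqrt{11}\right) = 30 \left(249102918 + 32 i \sqrt{11}\right) = 7473087540 + 960 i \sqrt{11}$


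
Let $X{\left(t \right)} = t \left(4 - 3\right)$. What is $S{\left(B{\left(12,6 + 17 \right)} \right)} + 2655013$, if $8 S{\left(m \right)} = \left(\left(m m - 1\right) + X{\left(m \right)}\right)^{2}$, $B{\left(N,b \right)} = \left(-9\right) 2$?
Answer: $\frac{21333129}{8} \approx 2.6666 \cdot 10^{6}$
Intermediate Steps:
$X{\left(t \right)} = t$ ($X{\left(t \right)} = t 1 = t$)
$B{\left(N,b \right)} = -18$
$S{\left(m \right)} = \frac{\left(-1 + m + m^{2}\right)^{2}}{8}$ ($S{\left(m \right)} = \frac{\left(\left(m m - 1\right) + m\right)^{2}}{8} = \frac{\left(\left(m^{2} - 1\right) + m\right)^{2}}{8} = \frac{\left(\left(-1 + m^{2}\right) + m\right)^{2}}{8} = \frac{\left(-1 + m + m^{2}\right)^{2}}{8}$)
$S{\left(B{\left(12,6 + 17 \right)} \right)} + 2655013 = \frac{\left(-1 - 18 + \left(-18\right)^{2}\right)^{2}}{8} + 2655013 = \frac{\left(-1 - 18 + 324\right)^{2}}{8} + 2655013 = \frac{305^{2}}{8} + 2655013 = \frac{1}{8} \cdot 93025 + 2655013 = \frac{93025}{8} + 2655013 = \frac{21333129}{8}$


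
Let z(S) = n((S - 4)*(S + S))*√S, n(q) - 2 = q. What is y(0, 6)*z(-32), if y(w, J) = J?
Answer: 55344*I*√2 ≈ 78268.0*I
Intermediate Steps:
n(q) = 2 + q
z(S) = √S*(2 + 2*S*(-4 + S)) (z(S) = (2 + (S - 4)*(S + S))*√S = (2 + (-4 + S)*(2*S))*√S = (2 + 2*S*(-4 + S))*√S = √S*(2 + 2*S*(-4 + S)))
y(0, 6)*z(-32) = 6*(2*√(-32)*(1 - 32*(-4 - 32))) = 6*(2*(4*I*√2)*(1 - 32*(-36))) = 6*(2*(4*I*√2)*(1 + 1152)) = 6*(2*(4*I*√2)*1153) = 6*(9224*I*√2) = 55344*I*√2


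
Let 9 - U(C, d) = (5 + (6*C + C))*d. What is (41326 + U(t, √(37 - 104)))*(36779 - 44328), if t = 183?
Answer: -312037915 + 9708014*I*√67 ≈ -3.1204e+8 + 7.9464e+7*I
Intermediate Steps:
U(C, d) = 9 - d*(5 + 7*C) (U(C, d) = 9 - (5 + (6*C + C))*d = 9 - (5 + 7*C)*d = 9 - d*(5 + 7*C))
(41326 + U(t, √(37 - 104)))*(36779 - 44328) = (41326 + (9 - 5*√(37 - 104) - 7*183*√(37 - 104)))*(36779 - 44328) = (41326 + (9 - 5*I*√67 - 7*183*√(-67)))*(-7549) = (41326 + (9 - 5*I*√67 - 7*183*I*√67))*(-7549) = (41326 + (9 - 5*I*√67 - 1281*I*√67))*(-7549) = (41326 + (9 - 1286*I*√67))*(-7549) = (41335 - 1286*I*√67)*(-7549) = -312037915 + 9708014*I*√67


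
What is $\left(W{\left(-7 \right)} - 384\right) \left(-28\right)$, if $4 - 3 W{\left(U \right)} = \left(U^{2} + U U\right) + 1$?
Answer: $\frac{34916}{3} \approx 11639.0$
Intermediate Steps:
$W{\left(U \right)} = 1 - \frac{2 U^{2}}{3}$ ($W{\left(U \right)} = \frac{4}{3} - \frac{\left(U^{2} + U U\right) + 1}{3} = \frac{4}{3} - \frac{\left(U^{2} + U^{2}\right) + 1}{3} = \frac{4}{3} - \frac{2 U^{2} + 1}{3} = \frac{4}{3} - \frac{1 + 2 U^{2}}{3} = \frac{4}{3} - \left(\frac{1}{3} + \frac{2 U^{2}}{3}\right) = 1 - \frac{2 U^{2}}{3}$)
$\left(W{\left(-7 \right)} - 384\right) \left(-28\right) = \left(\left(1 - \frac{2 \left(-7\right)^{2}}{3}\right) - 384\right) \left(-28\right) = \left(\left(1 - \frac{98}{3}\right) - 384\right) \left(-28\right) = \left(- \frac{95}{3} - 384\right) \left(-28\right) = \left(- \frac{1247}{3}\right) \left(-28\right) = \frac{34916}{3}$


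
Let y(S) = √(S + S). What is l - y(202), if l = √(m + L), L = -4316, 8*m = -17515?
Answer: -2*√101 + I*√104086/4 ≈ -20.1 + 80.656*I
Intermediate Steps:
m = -17515/8 (m = (⅛)*(-17515) = -17515/8 ≈ -2189.4)
y(S) = √2*√S (y(S) = √(2*S) = √2*√S)
l = I*√104086/4 (l = √(-17515/8 - 4316) = √(-52043/8) = I*√104086/4 ≈ 80.656*I)
l - y(202) = I*√104086/4 - √2*√202 = I*√104086/4 - 2*√101 = -2*√101 + I*√104086/4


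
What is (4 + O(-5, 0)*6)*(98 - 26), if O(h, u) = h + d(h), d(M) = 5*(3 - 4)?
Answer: -4032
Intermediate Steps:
d(M) = -5 (d(M) = 5*(-1) = -5)
O(h, u) = -5 + h (O(h, u) = h - 5 = -5 + h)
(4 + O(-5, 0)*6)*(98 - 26) = (4 + (-5 - 5)*6)*(98 - 26) = (4 - 10*6)*72 = (4 - 60)*72 = -56*72 = -4032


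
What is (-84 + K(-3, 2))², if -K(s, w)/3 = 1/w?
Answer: 29241/4 ≈ 7310.3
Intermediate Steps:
K(s, w) = -3/w
(-84 + K(-3, 2))² = (-84 - 3/2)² = (-171/2)² = 29241/4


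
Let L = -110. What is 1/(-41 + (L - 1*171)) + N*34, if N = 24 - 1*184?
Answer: -1751681/322 ≈ -5440.0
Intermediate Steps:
N = -160 (N = 24 - 184 = -160)
1/(-41 + (L - 1*171)) + N*34 = 1/(-41 + (-110 - 1*171)) - 160*34 = 1/(-41 + (-110 - 171)) - 5440 = 1/(-41 - 281) - 5440 = 1/(-322) - 5440 = -1/322 - 5440 = -1751681/322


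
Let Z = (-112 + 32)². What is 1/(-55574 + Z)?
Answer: -1/49174 ≈ -2.0336e-5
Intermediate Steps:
Z = 6400 (Z = (-80)² = 6400)
1/(-55574 + Z) = 1/(-55574 + 6400) = 1/(-49174) = -1/49174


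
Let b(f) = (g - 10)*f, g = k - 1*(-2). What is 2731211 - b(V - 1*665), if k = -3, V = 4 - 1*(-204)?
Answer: 2726184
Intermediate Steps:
V = 208 (V = 4 + 204 = 208)
g = -1 (g = -3 - 1*(-2) = -3 + 2 = -1)
b(f) = -11*f (b(f) = (-1 - 10)*f = -11*f)
2731211 - b(V - 1*665) = 2731211 - (-11)*(208 - 1*665) = 2731211 - (-11)*(208 - 665) = 2731211 - (-11)*(-457) = 2731211 - 1*5027 = 2731211 - 5027 = 2726184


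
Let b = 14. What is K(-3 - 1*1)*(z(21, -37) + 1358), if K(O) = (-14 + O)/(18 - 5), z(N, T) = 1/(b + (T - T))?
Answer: -171117/91 ≈ -1880.4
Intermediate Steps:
z(N, T) = 1/14 (z(N, T) = 1/(14 + (T - T)) = 1/(14 + 0) = 1/14)
K(O) = -14/13 + O/13 (K(O) = (-14 + O)/13 = (-14 + O)*(1/13) = -14/13 + O/13)
K(-3 - 1*1)*(z(21, -37) + 1358) = (-14/13 + (-3 - 1*1)/13)*(1/14 + 1358) = (-14/13 + (-3 - 1)/13)*(19013/14) = (-14/13 + (1/13)*(-4))*(19013/14) = (-14/13 - 4/13)*(19013/14) = -18/13*19013/14 = -171117/91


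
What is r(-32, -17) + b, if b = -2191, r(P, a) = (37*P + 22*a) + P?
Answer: -3781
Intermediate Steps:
r(P, a) = 22*a + 38*P (r(P, a) = (22*a + 37*P) + P = 22*a + 38*P)
r(-32, -17) + b = (22*(-17) + 38*(-32)) - 2191 = (-374 - 1216) - 2191 = -1590 - 2191 = -3781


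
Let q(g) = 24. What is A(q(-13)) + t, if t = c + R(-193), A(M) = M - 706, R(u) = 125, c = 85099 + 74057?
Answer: 158599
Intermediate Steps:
c = 159156
A(M) = -706 + M
t = 159281 (t = 159156 + 125 = 159281)
A(q(-13)) + t = (-706 + 24) + 159281 = -682 + 159281 = 158599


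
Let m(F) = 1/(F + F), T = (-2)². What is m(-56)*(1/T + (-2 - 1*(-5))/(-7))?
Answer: 5/3136 ≈ 0.0015944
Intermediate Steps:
T = 4
m(F) = 1/(2*F)
m(-56)*(1/T + (-2 - 1*(-5))/(-7)) = ((½)/(-56))*(1/4 + (-2 - 1*(-5))/(-7)) = ((½)*(-1/56))*(1*(¼) + (-2 + 5)*(-⅐)) = -(¼ + 3*(-⅐))/112 = -(¼ - 3/7)/112 = -1/112*(-5/28) = 5/3136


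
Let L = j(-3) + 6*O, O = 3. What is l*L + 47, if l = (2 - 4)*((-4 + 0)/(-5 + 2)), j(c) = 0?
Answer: -1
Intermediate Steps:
l = -8/3 (l = -(-8)/(-3) = -(-8)*(-1)/3 = -2*4/3 = -8/3 ≈ -2.6667)
L = 18 (L = 0 + 6*3 = 0 + 18 = 18)
l*L + 47 = -8/3*18 + 47 = -48 + 47 = -1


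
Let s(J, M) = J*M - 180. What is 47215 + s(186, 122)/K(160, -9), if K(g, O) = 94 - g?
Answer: 515613/11 ≈ 46874.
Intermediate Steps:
s(J, M) = -180 + J*M
47215 + s(186, 122)/K(160, -9) = 47215 + (-180 + 186*122)/(94 - 1*160) = 47215 + (-180 + 22692)/(94 - 160) = 47215 + 22512/(-66) = 47215 + 22512*(-1/66) = 47215 - 3752/11 = 515613/11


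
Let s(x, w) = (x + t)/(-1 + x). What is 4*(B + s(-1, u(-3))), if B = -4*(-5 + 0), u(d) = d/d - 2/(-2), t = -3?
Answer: 88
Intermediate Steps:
u(d) = 2 (u(d) = 1 - 2*(-½) = 1 + 1 = 2)
s(x, w) = (-3 + x)/(-1 + x) (s(x, w) = (x - 3)/(-1 + x) = (-3 + x)/(-1 + x))
B = 20 (B = -4*(-5) = 20)
4*(B + s(-1, u(-3))) = 4*(20 + (-3 - 1)/(-1 - 1)) = 4*(20 - 4/(-2)) = 4*(20 - ½*(-4)) = 4*(20 + 2) = 4*22 = 88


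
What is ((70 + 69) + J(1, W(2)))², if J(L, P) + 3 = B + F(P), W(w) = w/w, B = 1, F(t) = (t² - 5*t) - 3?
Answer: 16900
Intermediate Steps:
F(t) = -3 + t² - 5*t
W(w) = 1
J(L, P) = -5 + P² - 5*P (J(L, P) = -3 + (1 + (-3 + P² - 5*P)) = -3 + (-2 + P² - 5*P) = -5 + P² - 5*P)
((70 + 69) + J(1, W(2)))² = ((70 + 69) + (-5 + 1² - 5*1))² = (139 + (-5 + 1 - 5))² = (139 - 9)² = 130² = 16900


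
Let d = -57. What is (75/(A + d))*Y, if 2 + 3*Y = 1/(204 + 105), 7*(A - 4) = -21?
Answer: 15425/17304 ≈ 0.89141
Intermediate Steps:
A = 1 (A = 4 + (1/7)*(-21) = 4 - 3 = 1)
Y = -617/927 (Y = -2/3 + 1/(3*(204 + 105)) = -2/3 + (1/3)/309 = -2/3 + (1/3)*(1/309) = -2/3 + 1/927 = -617/927 ≈ -0.66559)
(75/(A + d))*Y = (75/(1 - 57))*(-617/927) = (75/(-56))*(-617/927) = (75*(-1/56))*(-617/927) = -75/56*(-617/927) = 15425/17304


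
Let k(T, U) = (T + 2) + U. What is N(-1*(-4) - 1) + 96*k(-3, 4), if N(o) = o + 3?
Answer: 294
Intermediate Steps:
N(o) = 3 + o
k(T, U) = 2 + T + U (k(T, U) = (2 + T) + U = 2 + T + U)
N(-1*(-4) - 1) + 96*k(-3, 4) = (3 + (-1*(-4) - 1)) + 96*(2 - 3 + 4) = (3 + (4 - 1)) + 96*3 = (3 + 3) + 288 = 6 + 288 = 294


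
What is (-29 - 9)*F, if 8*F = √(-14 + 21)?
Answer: -19*√7/4 ≈ -12.567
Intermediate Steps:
F = √7/8 (F = √(-14 + 21)/8 = √7/8 ≈ 0.33072)
(-29 - 9)*F = (-29 - 9)*(√7/8) = -19*√7/4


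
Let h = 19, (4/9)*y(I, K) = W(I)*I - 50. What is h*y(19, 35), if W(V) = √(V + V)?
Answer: -4275/2 + 3249*√38/4 ≈ 2869.5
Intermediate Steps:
W(V) = √2*√V (W(V) = √(2*V) = √2*√V)
y(I, K) = -225/2 + 9*√2*I^(3/2)/4 (y(I, K) = 9*((√2*√I)*I - 50)/4 = 9*(√2*I^(3/2) - 50)/4 = 9*(-50 + √2*I^(3/2))/4 = -225/2 + 9*√2*I^(3/2)/4)
h*y(19, 35) = 19*(-225/2 + 9*√2*19^(3/2)/4) = 19*(-225/2 + 9*√2*(19*√19)/4) = 19*(-225/2 + 171*√38/4) = -4275/2 + 3249*√38/4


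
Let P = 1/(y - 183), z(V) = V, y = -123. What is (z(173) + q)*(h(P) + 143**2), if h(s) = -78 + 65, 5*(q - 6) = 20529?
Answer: 437820864/5 ≈ 8.7564e+7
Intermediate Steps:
q = 20559/5 (q = 6 + (1/5)*20529 = 6 + 20529/5 = 20559/5 ≈ 4111.8)
P = -1/306 (P = 1/(-123 - 183) = 1/(-306) = -1/306 ≈ -0.0032680)
h(s) = -13
(z(173) + q)*(h(P) + 143**2) = (173 + 20559/5)*(-13 + 143**2) = 21424*(-13 + 20449)/5 = (21424/5)*20436 = 437820864/5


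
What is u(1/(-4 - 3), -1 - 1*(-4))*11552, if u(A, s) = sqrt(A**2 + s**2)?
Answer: 11552*sqrt(442)/7 ≈ 34695.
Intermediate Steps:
u(1/(-4 - 3), -1 - 1*(-4))*11552 = sqrt((1/(-4 - 3))**2 + (-1 - 1*(-4))**2)*11552 = sqrt((1/(-7))**2 + (-1 + 4)**2)*11552 = sqrt((-1/7)**2 + 3**2)*11552 = sqrt(1/49 + 9)*11552 = sqrt(442/49)*11552 = (sqrt(442)/7)*11552 = 11552*sqrt(442)/7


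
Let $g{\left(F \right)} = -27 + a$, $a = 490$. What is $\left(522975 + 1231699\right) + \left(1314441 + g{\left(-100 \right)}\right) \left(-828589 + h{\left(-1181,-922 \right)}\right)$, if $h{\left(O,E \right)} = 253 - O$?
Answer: $-1087627663446$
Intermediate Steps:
$g{\left(F \right)} = 463$ ($g{\left(F \right)} = -27 + 490 = 463$)
$\left(522975 + 1231699\right) + \left(1314441 + g{\left(-100 \right)}\right) \left(-828589 + h{\left(-1181,-922 \right)}\right) = \left(522975 + 1231699\right) + \left(1314441 + 463\right) \left(-828589 + \left(253 - -1181\right)\right) = 1754674 + 1314904 \left(-828589 + \left(253 + 1181\right)\right) = 1754674 + 1314904 \left(-828589 + 1434\right) = 1754674 + 1314904 \left(-827155\right) = 1754674 - 1087629418120 = -1087627663446$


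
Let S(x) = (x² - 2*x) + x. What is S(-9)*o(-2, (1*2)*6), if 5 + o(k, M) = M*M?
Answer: 12510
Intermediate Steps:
o(k, M) = -5 + M² (o(k, M) = -5 + M*M = -5 + M²)
S(x) = x² - x
S(-9)*o(-2, (1*2)*6) = (-9*(-1 - 9))*(-5 + ((1*2)*6)²) = (-9*(-10))*(-5 + (2*6)²) = 90*(-5 + 12²) = 90*(-5 + 144) = 90*139 = 12510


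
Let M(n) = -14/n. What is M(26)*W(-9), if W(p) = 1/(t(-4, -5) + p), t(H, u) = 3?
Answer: 7/78 ≈ 0.089744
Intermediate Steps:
W(p) = 1/(3 + p)
M(26)*W(-9) = (-14/26)/(3 - 9) = -14*1/26/(-6) = -7/13*(-⅙) = 7/78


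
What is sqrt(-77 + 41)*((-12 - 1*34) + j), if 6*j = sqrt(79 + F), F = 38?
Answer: 3*I*(-92 + sqrt(13)) ≈ -265.18*I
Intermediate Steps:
j = sqrt(13)/2 (j = sqrt(79 + 38)/6 = sqrt(117)/6 = (3*sqrt(13))/6 = sqrt(13)/2 ≈ 1.8028)
sqrt(-77 + 41)*((-12 - 1*34) + j) = sqrt(-77 + 41)*((-12 - 1*34) + sqrt(13)/2) = sqrt(-36)*((-12 - 34) + sqrt(13)/2) = (6*I)*(-46 + sqrt(13)/2) = 6*I*(-46 + sqrt(13)/2)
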